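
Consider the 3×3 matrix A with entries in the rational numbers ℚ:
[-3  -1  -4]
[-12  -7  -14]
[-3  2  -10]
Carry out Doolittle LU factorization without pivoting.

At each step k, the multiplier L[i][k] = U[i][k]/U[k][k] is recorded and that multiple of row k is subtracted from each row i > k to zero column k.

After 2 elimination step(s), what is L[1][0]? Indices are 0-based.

k=0: U[0][0]=-3
  eliminate (1,0): mult=4, new row 1: (0, -3, 2); set L[1][0]=4
  eliminate (2,0): mult=1, new row 2: (0, 3, -6); set L[2][0]=1
k=1: U[1][1]=-3
  eliminate (2,1): mult=-1, new row 2: (0, 0, -4); set L[2][1]=-1

L[1][0] = 4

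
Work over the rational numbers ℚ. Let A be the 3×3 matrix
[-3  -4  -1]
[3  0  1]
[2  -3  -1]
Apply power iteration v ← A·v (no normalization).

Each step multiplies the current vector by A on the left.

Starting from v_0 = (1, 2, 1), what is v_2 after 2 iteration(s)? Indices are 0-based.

v_2 = (25, -41, -31)

v_0 = (1, 2, 1).
v_1 = A·v_0 = (-12, 4, -5).
v_2 = A·v_1 = (25, -41, -31).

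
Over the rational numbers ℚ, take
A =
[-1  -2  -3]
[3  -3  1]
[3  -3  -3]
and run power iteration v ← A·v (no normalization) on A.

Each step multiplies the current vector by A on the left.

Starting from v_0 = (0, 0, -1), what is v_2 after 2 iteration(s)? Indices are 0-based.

v_2 = (-10, 15, 3)

v_0 = (0, 0, -1).
v_1 = A·v_0 = (3, -1, 3).
v_2 = A·v_1 = (-10, 15, 3).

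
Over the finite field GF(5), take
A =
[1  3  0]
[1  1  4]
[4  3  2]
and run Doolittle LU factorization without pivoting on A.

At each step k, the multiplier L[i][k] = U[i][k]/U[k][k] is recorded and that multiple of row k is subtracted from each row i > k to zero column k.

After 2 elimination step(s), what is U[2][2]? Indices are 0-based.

Step 1: pivot at (0,0) is 1.
  row1 ← row1 − (1)·row0  ⇒  L[1][0]=1, U row1=(0, 3, 4)
  row2 ← row2 − (4)·row0  ⇒  L[2][0]=4, U row2=(0, 1, 2)
Step 2: pivot at (1,1) is 3.
  row2 ← row2 − (2)·row1  ⇒  L[2][1]=2, U row2=(0, 0, 4)

U[2][2] = 4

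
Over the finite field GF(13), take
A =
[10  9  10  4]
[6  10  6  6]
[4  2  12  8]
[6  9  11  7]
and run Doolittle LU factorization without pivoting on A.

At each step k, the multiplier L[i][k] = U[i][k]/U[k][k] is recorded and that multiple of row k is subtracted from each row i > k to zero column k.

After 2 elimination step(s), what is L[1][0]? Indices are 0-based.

L[1][0] = 11

[col 0] pivot 10
  R1 -= 11*R0 → (0, 2, 0, 1)  (L[1][0] := 11)
  R2 -= 3*R0 → (0, 1, 8, 9)  (L[2][0] := 3)
  R3 -= 11*R0 → (0, 1, 5, 2)  (L[3][0] := 11)
[col 1] pivot 2
  R2 -= 7*R1 → (0, 0, 8, 2)  (L[2][1] := 7)
  R3 -= 7*R1 → (0, 0, 5, 8)  (L[3][1] := 7)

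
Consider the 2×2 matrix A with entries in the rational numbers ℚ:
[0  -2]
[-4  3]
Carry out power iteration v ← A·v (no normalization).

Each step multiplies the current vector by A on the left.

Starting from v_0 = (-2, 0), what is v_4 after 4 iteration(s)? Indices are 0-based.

v_4 = (-272, 600)

v_0 = (-2, 0).
v_1 = A·v_0 = (0, 8).
v_2 = A·v_1 = (-16, 24).
v_3 = A·v_2 = (-48, 136).
v_4 = A·v_3 = (-272, 600).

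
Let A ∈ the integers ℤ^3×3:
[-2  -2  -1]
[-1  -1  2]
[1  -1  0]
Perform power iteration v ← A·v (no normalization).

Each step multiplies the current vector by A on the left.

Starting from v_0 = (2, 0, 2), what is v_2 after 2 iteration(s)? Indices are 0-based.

v_2 = (6, 8, -8)

v_0 = (2, 0, 2).
v_1 = A·v_0 = (-6, 2, 2).
v_2 = A·v_1 = (6, 8, -8).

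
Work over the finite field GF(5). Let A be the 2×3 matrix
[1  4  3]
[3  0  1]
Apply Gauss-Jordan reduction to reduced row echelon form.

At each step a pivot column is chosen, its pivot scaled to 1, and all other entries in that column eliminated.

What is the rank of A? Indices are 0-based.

rank = 2

step 1: normalize row 0 (÷1) = (1, 4, 3)
  row 1: subtract 3×row0 = (0, 3, 2)
step 2: normalize row 1 (÷3) = (0, 1, 4)
  row 0: subtract 4×row1 = (1, 0, 2)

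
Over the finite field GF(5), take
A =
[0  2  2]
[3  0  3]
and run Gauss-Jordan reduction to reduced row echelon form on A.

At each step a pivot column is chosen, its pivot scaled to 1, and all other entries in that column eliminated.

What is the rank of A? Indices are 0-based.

pivot(0,0): swap R0↔R1
pivot(0,0)=3: scale R0 → (1, 0, 1)
pivot(1,1)=2: scale R1 → (0, 1, 1)

rank = 2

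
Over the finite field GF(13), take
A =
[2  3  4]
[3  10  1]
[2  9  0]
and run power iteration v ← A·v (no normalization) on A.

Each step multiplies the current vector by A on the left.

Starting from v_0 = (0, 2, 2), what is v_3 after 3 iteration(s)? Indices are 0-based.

v_3 = (9, 1, 5)

v_0 = (0, 2, 2).
v_1 = A·v_0 = (1, 9, 5).
v_2 = A·v_1 = (10, 7, 5).
v_3 = A·v_2 = (9, 1, 5).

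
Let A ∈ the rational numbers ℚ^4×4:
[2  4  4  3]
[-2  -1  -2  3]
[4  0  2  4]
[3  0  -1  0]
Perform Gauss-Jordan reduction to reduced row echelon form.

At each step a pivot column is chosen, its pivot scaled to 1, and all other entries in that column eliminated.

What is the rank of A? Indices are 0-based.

[1] R0 /= 2  ⇒  (1, 2, 2, 3/2)
     R1 -= -2·R0  ⇒  (0, 3, 2, 6)
     R2 -= 4·R0  ⇒  (0, -8, -6, -2)
     R3 -= 3·R0  ⇒  (0, -6, -7, -9/2)
[2] R1 /= 3  ⇒  (0, 1, 2/3, 2)
     R0 -= 2·R1  ⇒  (1, 0, 2/3, -5/2)
     R2 -= -8·R1  ⇒  (0, 0, -2/3, 14)
     R3 -= -6·R1  ⇒  (0, 0, -3, 15/2)
[3] R2 /= -2/3  ⇒  (0, 0, 1, -21)
     R0 -= 2/3·R2  ⇒  (1, 0, 0, 23/2)
     R1 -= 2/3·R2  ⇒  (0, 1, 0, 16)
     R3 -= -3·R2  ⇒  (0, 0, 0, -111/2)
[4] R3 /= -111/2  ⇒  (0, 0, 0, 1)
     R0 -= 23/2·R3  ⇒  (1, 0, 0, 0)
     R1 -= 16·R3  ⇒  (0, 1, 0, 0)
     R2 -= -21·R3  ⇒  (0, 0, 1, 0)

rank = 4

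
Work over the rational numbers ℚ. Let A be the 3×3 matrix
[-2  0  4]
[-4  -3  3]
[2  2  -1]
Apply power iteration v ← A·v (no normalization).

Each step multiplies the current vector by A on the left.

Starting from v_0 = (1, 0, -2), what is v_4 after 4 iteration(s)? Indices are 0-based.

v_0 = (1, 0, -2).
v_1 = A·v_0 = (-10, -10, 4).
v_2 = A·v_1 = (36, 82, -44).
v_3 = A·v_2 = (-248, -522, 280).
v_4 = A·v_3 = (1616, 3398, -1820).

v_4 = (1616, 3398, -1820)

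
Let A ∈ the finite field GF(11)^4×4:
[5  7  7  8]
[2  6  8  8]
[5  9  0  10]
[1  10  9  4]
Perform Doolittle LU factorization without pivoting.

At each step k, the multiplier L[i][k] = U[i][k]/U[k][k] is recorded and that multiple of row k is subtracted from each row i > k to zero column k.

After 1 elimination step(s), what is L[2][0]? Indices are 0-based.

[col 0] pivot 5
  R1 -= 7*R0 → (0, 1, 3, 7)  (L[1][0] := 7)
  R2 -= 1*R0 → (0, 2, 4, 2)  (L[2][0] := 1)
  R3 -= 9*R0 → (0, 2, 1, 9)  (L[3][0] := 9)

L[2][0] = 1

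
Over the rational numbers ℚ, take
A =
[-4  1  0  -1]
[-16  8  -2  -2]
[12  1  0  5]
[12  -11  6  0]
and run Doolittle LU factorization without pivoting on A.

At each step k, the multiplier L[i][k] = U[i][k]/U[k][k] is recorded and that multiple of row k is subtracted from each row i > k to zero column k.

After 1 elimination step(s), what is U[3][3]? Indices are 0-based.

U[3][3] = -3

Step 1: pivot at (0,0) is -4.
  row1 ← row1 − (4)·row0  ⇒  L[1][0]=4, U row1=(0, 4, -2, 2)
  row2 ← row2 − (-3)·row0  ⇒  L[2][0]=-3, U row2=(0, 4, 0, 2)
  row3 ← row3 − (-3)·row0  ⇒  L[3][0]=-3, U row3=(0, -8, 6, -3)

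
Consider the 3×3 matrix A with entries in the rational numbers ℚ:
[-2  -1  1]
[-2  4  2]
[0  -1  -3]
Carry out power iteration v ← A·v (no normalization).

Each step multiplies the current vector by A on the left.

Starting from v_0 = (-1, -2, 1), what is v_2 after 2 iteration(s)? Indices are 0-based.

v_0 = (-1, -2, 1).
v_1 = A·v_0 = (5, -4, -1).
v_2 = A·v_1 = (-7, -28, 7).

v_2 = (-7, -28, 7)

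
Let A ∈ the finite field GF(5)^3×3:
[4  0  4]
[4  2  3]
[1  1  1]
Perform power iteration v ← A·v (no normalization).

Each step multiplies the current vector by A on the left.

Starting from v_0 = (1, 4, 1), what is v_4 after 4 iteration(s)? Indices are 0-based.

v_0 = (1, 4, 1).
v_1 = A·v_0 = (3, 0, 1).
v_2 = A·v_1 = (1, 0, 4).
v_3 = A·v_2 = (0, 1, 0).
v_4 = A·v_3 = (0, 2, 1).

v_4 = (0, 2, 1)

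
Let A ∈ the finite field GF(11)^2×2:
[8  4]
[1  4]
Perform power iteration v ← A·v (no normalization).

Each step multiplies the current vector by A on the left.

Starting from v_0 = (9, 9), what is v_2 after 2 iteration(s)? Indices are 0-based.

v_0 = (9, 9).
v_1 = A·v_0 = (9, 1).
v_2 = A·v_1 = (10, 2).

v_2 = (10, 2)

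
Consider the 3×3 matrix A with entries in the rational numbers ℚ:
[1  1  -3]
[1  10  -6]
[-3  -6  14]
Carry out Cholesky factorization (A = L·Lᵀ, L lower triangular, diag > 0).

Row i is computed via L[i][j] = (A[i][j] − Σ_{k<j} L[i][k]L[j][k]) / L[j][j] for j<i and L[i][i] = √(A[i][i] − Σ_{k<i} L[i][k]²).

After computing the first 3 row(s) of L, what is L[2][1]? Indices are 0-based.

L[2][1] = -1

Step 1: L[0][0] = √(1) = 1.
  L[1][0] = (1) / L[0][0] = 1.
Step 2: L[1][1] = √(9) = 3.
  L[2][0] = (-3) / L[0][0] = -3.
  L[2][1] = (-3) / L[1][1] = -1.
Step 3: L[2][2] = √(4) = 2.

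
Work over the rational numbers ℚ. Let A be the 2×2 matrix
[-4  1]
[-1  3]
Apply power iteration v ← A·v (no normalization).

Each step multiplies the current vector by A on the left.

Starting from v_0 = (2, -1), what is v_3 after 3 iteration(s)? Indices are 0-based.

v_3 = (-130, -49)

v_0 = (2, -1).
v_1 = A·v_0 = (-9, -5).
v_2 = A·v_1 = (31, -6).
v_3 = A·v_2 = (-130, -49).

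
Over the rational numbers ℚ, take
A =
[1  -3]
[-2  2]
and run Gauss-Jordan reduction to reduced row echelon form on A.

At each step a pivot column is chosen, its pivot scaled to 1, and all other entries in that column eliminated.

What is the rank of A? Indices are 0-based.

rank = 2

[1] R0 /= 1  ⇒  (1, -3)
     R1 -= -2·R0  ⇒  (0, -4)
[2] R1 /= -4  ⇒  (0, 1)
     R0 -= -3·R1  ⇒  (1, 0)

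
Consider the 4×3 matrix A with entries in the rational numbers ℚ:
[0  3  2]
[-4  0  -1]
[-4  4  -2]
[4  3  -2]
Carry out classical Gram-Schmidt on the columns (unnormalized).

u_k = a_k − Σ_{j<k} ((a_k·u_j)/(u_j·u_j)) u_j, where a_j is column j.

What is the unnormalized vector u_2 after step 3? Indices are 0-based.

u_2 = (271/101, -75/101, -84/101, -159/101)

Step 1: u_0 = a_0 = (0, -4, -4, 4).
Step 2: u_1 = a_1 − (-1/12)·u_0 = (3, -1/3, 11/3, 10/3).
Step 3: u_2 = a_2 − (1/12)·u_0 − (-23/101)·u_1 = (271/101, -75/101, -84/101, -159/101).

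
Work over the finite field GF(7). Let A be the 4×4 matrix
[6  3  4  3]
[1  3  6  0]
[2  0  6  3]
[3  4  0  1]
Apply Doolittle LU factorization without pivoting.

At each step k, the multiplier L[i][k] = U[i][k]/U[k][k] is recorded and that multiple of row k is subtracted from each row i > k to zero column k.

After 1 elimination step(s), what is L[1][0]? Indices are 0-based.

L[1][0] = 6

Step 1: pivot at (0,0) is 6.
  row1 ← row1 − (6)·row0  ⇒  L[1][0]=6, U row1=(0, 6, 3, 3)
  row2 ← row2 − (5)·row0  ⇒  L[2][0]=5, U row2=(0, 6, 0, 2)
  row3 ← row3 − (4)·row0  ⇒  L[3][0]=4, U row3=(0, 6, 5, 3)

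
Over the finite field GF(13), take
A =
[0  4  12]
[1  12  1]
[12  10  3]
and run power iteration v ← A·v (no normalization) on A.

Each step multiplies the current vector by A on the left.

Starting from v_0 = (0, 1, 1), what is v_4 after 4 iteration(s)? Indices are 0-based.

v_4 = (7, 3, 1)

v_0 = (0, 1, 1).
v_1 = A·v_0 = (3, 0, 0).
v_2 = A·v_1 = (0, 3, 10).
v_3 = A·v_2 = (2, 7, 8).
v_4 = A·v_3 = (7, 3, 1).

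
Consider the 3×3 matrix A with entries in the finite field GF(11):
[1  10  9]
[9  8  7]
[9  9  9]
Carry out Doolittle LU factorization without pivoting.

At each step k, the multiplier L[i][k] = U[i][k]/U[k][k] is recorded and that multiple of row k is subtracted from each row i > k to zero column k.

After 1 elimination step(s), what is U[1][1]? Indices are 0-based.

Step 1: pivot at (0,0) is 1.
  row1 ← row1 − (9)·row0  ⇒  L[1][0]=9, U row1=(0, 6, 3)
  row2 ← row2 − (9)·row0  ⇒  L[2][0]=9, U row2=(0, 7, 5)

U[1][1] = 6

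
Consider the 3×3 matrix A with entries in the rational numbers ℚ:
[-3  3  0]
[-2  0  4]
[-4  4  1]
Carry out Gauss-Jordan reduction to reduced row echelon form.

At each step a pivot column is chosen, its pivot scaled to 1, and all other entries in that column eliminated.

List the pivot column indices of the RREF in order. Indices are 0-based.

pivot columns: 0, 1, 2

pivot(0,0)=-3: scale R0 → (1, -1, 0)
  clear (1,0): R1 −= (-2)R0 → (0, -2, 4)
  clear (2,0): R2 −= (-4)R0 → (0, 0, 1)
pivot(1,1)=-2: scale R1 → (0, 1, -2)
  clear (0,1): R0 −= (-1)R1 → (1, 0, -2)
pivot(2,2)=1: scale R2 → (0, 0, 1)
  clear (0,2): R0 −= (-2)R2 → (1, 0, 0)
  clear (1,2): R1 −= (-2)R2 → (0, 1, 0)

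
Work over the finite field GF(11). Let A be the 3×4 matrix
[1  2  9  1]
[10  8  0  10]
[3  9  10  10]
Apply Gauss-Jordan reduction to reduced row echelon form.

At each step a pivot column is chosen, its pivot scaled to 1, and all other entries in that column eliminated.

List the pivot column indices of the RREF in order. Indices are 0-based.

pivot columns: 0, 1, 2

pivot(0,0)=1: scale R0 → (1, 2, 9, 1)
  clear (1,0): R1 −= (10)R0 → (0, 10, 9, 0)
  clear (2,0): R2 −= (3)R0 → (0, 3, 5, 7)
pivot(1,1)=10: scale R1 → (0, 1, 2, 0)
  clear (0,1): R0 −= (2)R1 → (1, 0, 5, 1)
  clear (2,1): R2 −= (3)R1 → (0, 0, 10, 7)
pivot(2,2)=10: scale R2 → (0, 0, 1, 4)
  clear (0,2): R0 −= (5)R2 → (1, 0, 0, 3)
  clear (1,2): R1 −= (2)R2 → (0, 1, 0, 3)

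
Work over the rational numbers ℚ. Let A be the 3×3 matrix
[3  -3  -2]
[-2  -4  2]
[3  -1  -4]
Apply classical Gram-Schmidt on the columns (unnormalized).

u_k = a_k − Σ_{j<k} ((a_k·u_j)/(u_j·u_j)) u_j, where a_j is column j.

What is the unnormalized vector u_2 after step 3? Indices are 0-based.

u_2 = (112/139, -48/139, -144/139)

Step 1: u_0 = a_0 = (3, -2, 3).
Step 2: u_1 = a_1 − (-2/11)·u_0 = (-27/11, -48/11, -5/11).
Step 3: u_2 = a_2 − (-1)·u_0 − (-11/139)·u_1 = (112/139, -48/139, -144/139).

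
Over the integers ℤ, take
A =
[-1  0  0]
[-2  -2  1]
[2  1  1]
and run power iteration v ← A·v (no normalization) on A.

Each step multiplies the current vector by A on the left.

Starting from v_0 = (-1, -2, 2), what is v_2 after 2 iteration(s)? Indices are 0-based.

v_0 = (-1, -2, 2).
v_1 = A·v_0 = (1, 8, -2).
v_2 = A·v_1 = (-1, -20, 8).

v_2 = (-1, -20, 8)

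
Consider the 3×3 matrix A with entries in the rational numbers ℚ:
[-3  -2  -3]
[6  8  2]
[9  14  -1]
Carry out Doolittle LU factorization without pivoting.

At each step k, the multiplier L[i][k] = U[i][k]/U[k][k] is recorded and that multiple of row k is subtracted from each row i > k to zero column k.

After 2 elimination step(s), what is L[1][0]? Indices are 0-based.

[col 0] pivot -3
  R1 -= -2*R0 → (0, 4, -4)  (L[1][0] := -2)
  R2 -= -3*R0 → (0, 8, -10)  (L[2][0] := -3)
[col 1] pivot 4
  R2 -= 2*R1 → (0, 0, -2)  (L[2][1] := 2)

L[1][0] = -2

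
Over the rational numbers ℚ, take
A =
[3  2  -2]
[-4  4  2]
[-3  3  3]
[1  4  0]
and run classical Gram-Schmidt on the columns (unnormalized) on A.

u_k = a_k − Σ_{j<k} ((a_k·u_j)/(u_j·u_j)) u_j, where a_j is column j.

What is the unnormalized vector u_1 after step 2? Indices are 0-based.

u_1 = (23/7, 16/7, 12/7, 31/7)

Step 1: u_0 = a_0 = (3, -4, -3, 1).
Step 2: u_1 = a_1 − (-3/7)·u_0 = (23/7, 16/7, 12/7, 31/7).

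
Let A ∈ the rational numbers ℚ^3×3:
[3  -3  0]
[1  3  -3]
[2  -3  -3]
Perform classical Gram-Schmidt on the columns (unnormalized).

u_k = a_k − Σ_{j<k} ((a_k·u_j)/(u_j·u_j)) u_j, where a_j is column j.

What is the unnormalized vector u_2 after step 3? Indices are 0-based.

u_2 = (45/26, -15/26, -30/13)

Step 1: u_0 = a_0 = (3, 1, 2).
Step 2: u_1 = a_1 − (-6/7)·u_0 = (-3/7, 27/7, -9/7).
Step 3: u_2 = a_2 − (-9/14)·u_0 − (-6/13)·u_1 = (45/26, -15/26, -30/13).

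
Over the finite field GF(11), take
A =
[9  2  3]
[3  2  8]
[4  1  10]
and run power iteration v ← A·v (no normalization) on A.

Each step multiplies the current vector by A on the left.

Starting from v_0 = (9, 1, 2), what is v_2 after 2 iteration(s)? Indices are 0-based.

v_2 = (6, 10, 3)

v_0 = (9, 1, 2).
v_1 = A·v_0 = (1, 1, 2).
v_2 = A·v_1 = (6, 10, 3).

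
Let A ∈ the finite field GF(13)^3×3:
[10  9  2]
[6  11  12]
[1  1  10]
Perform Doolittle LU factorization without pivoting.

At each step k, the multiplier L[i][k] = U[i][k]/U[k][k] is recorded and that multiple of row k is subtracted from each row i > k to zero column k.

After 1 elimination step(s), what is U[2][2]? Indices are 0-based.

Step 1: pivot at (0,0) is 10.
  row1 ← row1 − (11)·row0  ⇒  L[1][0]=11, U row1=(0, 3, 3)
  row2 ← row2 − (4)·row0  ⇒  L[2][0]=4, U row2=(0, 4, 2)

U[2][2] = 2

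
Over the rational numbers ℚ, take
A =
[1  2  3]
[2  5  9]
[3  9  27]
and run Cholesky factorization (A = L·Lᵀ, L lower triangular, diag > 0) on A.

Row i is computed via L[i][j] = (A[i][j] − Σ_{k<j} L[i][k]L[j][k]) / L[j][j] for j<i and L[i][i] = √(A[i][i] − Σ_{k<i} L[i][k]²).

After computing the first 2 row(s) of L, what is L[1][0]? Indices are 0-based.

Step 1: L[0][0] = √(1) = 1.
  L[1][0] = (2) / L[0][0] = 2.
Step 2: L[1][1] = √(1) = 1.

L[1][0] = 2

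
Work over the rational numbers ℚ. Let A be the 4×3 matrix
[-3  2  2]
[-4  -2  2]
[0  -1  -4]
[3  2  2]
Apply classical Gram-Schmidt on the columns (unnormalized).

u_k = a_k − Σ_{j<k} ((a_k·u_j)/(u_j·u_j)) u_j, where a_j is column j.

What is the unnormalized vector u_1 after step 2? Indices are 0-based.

Step 1: u_0 = a_0 = (-3, -4, 0, 3).
Step 2: u_1 = a_1 − (4/17)·u_0 = (46/17, -18/17, -1, 22/17).

u_1 = (46/17, -18/17, -1, 22/17)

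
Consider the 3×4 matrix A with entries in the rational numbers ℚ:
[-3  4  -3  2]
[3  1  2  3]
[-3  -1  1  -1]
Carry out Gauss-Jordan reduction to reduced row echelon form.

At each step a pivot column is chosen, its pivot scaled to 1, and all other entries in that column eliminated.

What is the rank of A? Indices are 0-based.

pivot(0,0)=-3: scale R0 → (1, -4/3, 1, -2/3)
  clear (1,0): R1 −= (3)R0 → (0, 5, -1, 5)
  clear (2,0): R2 −= (-3)R0 → (0, -5, 4, -3)
pivot(1,1)=5: scale R1 → (0, 1, -1/5, 1)
  clear (0,1): R0 −= (-4/3)R1 → (1, 0, 11/15, 2/3)
  clear (2,1): R2 −= (-5)R1 → (0, 0, 3, 2)
pivot(2,2)=3: scale R2 → (0, 0, 1, 2/3)
  clear (0,2): R0 −= (11/15)R2 → (1, 0, 0, 8/45)
  clear (1,2): R1 −= (-1/5)R2 → (0, 1, 0, 17/15)

rank = 3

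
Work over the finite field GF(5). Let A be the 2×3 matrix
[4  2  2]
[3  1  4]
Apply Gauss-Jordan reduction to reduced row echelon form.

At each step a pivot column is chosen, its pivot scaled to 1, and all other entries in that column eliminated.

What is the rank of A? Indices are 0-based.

rank = 2

pivot(0,0)=4: scale R0 → (1, 3, 3)
  clear (1,0): R1 −= (3)R0 → (0, 2, 0)
pivot(1,1)=2: scale R1 → (0, 1, 0)
  clear (0,1): R0 −= (3)R1 → (1, 0, 3)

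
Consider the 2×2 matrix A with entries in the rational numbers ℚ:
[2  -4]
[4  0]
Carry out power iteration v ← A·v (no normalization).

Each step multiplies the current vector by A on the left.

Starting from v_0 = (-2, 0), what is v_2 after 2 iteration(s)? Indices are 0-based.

v_2 = (24, -16)

v_0 = (-2, 0).
v_1 = A·v_0 = (-4, -8).
v_2 = A·v_1 = (24, -16).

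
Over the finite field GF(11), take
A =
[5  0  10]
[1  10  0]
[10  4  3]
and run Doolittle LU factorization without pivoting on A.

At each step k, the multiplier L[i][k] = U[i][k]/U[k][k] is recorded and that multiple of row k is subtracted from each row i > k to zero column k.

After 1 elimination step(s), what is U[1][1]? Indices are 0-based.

Step 1: pivot at (0,0) is 5.
  row1 ← row1 − (9)·row0  ⇒  L[1][0]=9, U row1=(0, 10, 9)
  row2 ← row2 − (2)·row0  ⇒  L[2][0]=2, U row2=(0, 4, 5)

U[1][1] = 10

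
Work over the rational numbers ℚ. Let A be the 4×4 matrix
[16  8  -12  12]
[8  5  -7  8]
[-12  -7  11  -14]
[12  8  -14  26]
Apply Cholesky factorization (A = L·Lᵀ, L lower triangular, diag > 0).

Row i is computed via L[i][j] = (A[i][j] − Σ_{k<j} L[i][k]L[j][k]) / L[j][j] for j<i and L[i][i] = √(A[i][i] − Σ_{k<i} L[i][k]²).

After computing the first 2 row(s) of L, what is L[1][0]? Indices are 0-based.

L[1][0] = 2

Step 1: L[0][0] = √(16) = 4.
  L[1][0] = (8) / L[0][0] = 2.
Step 2: L[1][1] = √(1) = 1.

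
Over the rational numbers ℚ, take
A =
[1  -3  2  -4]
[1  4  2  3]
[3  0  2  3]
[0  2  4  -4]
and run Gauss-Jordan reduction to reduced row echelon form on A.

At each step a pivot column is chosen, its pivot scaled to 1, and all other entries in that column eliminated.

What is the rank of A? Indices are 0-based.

rank = 3

pivot(0,0)=1: scale R0 → (1, -3, 2, -4)
  clear (1,0): R1 −= (1)R0 → (0, 7, 0, 7)
  clear (2,0): R2 −= (3)R0 → (0, 9, -4, 15)
pivot(1,1)=7: scale R1 → (0, 1, 0, 1)
  clear (0,1): R0 −= (-3)R1 → (1, 0, 2, -1)
  clear (2,1): R2 −= (9)R1 → (0, 0, -4, 6)
  clear (3,1): R3 −= (2)R1 → (0, 0, 4, -6)
pivot(2,2)=-4: scale R2 → (0, 0, 1, -3/2)
  clear (0,2): R0 −= (2)R2 → (1, 0, 0, 2)
  clear (3,2): R3 −= (4)R2 → (0, 0, 0, 0)
col 3: no nonzero at/below row 3; advance.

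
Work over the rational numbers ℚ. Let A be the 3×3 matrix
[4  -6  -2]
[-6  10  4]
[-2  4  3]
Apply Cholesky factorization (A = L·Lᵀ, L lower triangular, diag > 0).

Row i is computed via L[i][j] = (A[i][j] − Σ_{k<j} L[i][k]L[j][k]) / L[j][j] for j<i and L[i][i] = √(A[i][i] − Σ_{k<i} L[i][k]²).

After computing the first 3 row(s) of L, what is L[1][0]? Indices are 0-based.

Step 1: L[0][0] = √(4) = 2.
  L[1][0] = (-6) / L[0][0] = -3.
Step 2: L[1][1] = √(1) = 1.
  L[2][0] = (-2) / L[0][0] = -1.
  L[2][1] = (1) / L[1][1] = 1.
Step 3: L[2][2] = √(1) = 1.

L[1][0] = -3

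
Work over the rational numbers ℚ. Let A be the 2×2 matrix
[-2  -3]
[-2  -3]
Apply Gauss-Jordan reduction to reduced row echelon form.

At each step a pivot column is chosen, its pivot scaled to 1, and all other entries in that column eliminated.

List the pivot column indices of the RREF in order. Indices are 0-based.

step 1: normalize row 0 (÷-2) = (1, 3/2)
  row 1: subtract -2×row0 = (0, 0)
skip col 1 (zero from row 1)

pivot columns: 0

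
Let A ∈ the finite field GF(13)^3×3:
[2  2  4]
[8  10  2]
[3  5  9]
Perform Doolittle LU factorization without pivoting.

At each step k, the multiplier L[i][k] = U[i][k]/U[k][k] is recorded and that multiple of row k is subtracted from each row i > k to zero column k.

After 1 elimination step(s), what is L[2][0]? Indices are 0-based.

L[2][0] = 8

k=0: U[0][0]=2
  eliminate (1,0): mult=4, new row 1: (0, 2, 12); set L[1][0]=4
  eliminate (2,0): mult=8, new row 2: (0, 2, 3); set L[2][0]=8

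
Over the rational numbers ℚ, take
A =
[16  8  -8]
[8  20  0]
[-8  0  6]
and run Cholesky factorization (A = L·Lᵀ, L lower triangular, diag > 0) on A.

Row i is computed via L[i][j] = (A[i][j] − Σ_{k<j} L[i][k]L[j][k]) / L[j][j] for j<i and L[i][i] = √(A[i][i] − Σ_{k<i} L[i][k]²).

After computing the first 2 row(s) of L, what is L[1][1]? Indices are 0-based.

Step 1: L[0][0] = √(16) = 4.
  L[1][0] = (8) / L[0][0] = 2.
Step 2: L[1][1] = √(16) = 4.

L[1][1] = 4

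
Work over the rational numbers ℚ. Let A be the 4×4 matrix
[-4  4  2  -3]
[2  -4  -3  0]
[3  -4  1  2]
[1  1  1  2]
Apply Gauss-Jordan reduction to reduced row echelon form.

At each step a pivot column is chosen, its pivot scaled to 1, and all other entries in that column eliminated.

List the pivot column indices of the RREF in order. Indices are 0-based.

pivot columns: 0, 1, 2, 3

step 1: normalize row 0 (÷-4) = (1, -1, -1/2, 3/4)
  row 1: subtract 2×row0 = (0, -2, -2, -3/2)
  row 2: subtract 3×row0 = (0, -1, 5/2, -1/4)
  row 3: subtract 1×row0 = (0, 2, 3/2, 5/4)
step 2: normalize row 1 (÷-2) = (0, 1, 1, 3/4)
  row 0: subtract -1×row1 = (1, 0, 1/2, 3/2)
  row 2: subtract -1×row1 = (0, 0, 7/2, 1/2)
  row 3: subtract 2×row1 = (0, 0, -1/2, -1/4)
step 3: normalize row 2 (÷7/2) = (0, 0, 1, 1/7)
  row 0: subtract 1/2×row2 = (1, 0, 0, 10/7)
  row 1: subtract 1×row2 = (0, 1, 0, 17/28)
  row 3: subtract -1/2×row2 = (0, 0, 0, -5/28)
step 4: normalize row 3 (÷-5/28) = (0, 0, 0, 1)
  row 0: subtract 10/7×row3 = (1, 0, 0, 0)
  row 1: subtract 17/28×row3 = (0, 1, 0, 0)
  row 2: subtract 1/7×row3 = (0, 0, 1, 0)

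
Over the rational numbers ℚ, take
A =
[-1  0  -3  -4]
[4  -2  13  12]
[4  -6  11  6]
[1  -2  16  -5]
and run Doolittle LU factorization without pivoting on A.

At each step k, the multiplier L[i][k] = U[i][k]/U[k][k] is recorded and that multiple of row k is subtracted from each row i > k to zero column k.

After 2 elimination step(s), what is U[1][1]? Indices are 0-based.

U[1][1] = -2

k=0: U[0][0]=-1
  eliminate (1,0): mult=-4, new row 1: (0, -2, 1, -4); set L[1][0]=-4
  eliminate (2,0): mult=-4, new row 2: (0, -6, -1, -10); set L[2][0]=-4
  eliminate (3,0): mult=-1, new row 3: (0, -2, 13, -9); set L[3][0]=-1
k=1: U[1][1]=-2
  eliminate (2,1): mult=3, new row 2: (0, 0, -4, 2); set L[2][1]=3
  eliminate (3,1): mult=1, new row 3: (0, 0, 12, -5); set L[3][1]=1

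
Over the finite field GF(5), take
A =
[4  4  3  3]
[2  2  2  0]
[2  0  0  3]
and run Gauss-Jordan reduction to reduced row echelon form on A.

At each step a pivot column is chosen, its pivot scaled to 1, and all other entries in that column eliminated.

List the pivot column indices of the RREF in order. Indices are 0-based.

pivot(0,0)=4: scale R0 → (1, 1, 2, 2)
  clear (1,0): R1 −= (2)R0 → (0, 0, 3, 1)
  clear (2,0): R2 −= (2)R0 → (0, 3, 1, 4)
pivot(1,1): swap R1↔R2
pivot(1,1)=3: scale R1 → (0, 1, 2, 3)
  clear (0,1): R0 −= (1)R1 → (1, 0, 0, 4)
pivot(2,2)=3: scale R2 → (0, 0, 1, 2)
  clear (1,2): R1 −= (2)R2 → (0, 1, 0, 4)

pivot columns: 0, 1, 2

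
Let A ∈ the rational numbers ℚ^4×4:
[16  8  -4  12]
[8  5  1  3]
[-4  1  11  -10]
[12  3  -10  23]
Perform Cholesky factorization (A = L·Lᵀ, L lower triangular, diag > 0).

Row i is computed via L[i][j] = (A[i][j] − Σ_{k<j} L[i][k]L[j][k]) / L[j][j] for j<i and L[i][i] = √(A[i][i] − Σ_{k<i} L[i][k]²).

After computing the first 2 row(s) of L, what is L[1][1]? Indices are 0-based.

Step 1: L[0][0] = √(16) = 4.
  L[1][0] = (8) / L[0][0] = 2.
Step 2: L[1][1] = √(1) = 1.

L[1][1] = 1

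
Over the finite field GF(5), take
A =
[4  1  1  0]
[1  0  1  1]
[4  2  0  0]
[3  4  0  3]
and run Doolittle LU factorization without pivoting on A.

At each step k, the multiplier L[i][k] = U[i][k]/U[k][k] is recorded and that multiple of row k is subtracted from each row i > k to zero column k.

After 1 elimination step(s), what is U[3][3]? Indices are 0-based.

U[3][3] = 3

Step 1: pivot at (0,0) is 4.
  row1 ← row1 − (4)·row0  ⇒  L[1][0]=4, U row1=(0, 1, 2, 1)
  row2 ← row2 − (1)·row0  ⇒  L[2][0]=1, U row2=(0, 1, 4, 0)
  row3 ← row3 − (2)·row0  ⇒  L[3][0]=2, U row3=(0, 2, 3, 3)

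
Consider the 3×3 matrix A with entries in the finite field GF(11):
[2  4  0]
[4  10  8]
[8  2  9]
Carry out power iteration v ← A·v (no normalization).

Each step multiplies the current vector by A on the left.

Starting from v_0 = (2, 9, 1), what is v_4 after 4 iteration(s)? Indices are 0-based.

v_4 = (6, 6, 2)

v_0 = (2, 9, 1).
v_1 = A·v_0 = (7, 7, 10).
v_2 = A·v_1 = (9, 2, 6).
v_3 = A·v_2 = (4, 5, 9).
v_4 = A·v_3 = (6, 6, 2).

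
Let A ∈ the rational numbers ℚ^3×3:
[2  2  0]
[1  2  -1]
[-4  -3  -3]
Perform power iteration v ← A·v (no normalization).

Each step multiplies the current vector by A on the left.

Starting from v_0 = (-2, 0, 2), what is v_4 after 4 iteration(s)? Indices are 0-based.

v_4 = (-252, -232, 318)

v_0 = (-2, 0, 2).
v_1 = A·v_0 = (-4, -4, 2).
v_2 = A·v_1 = (-16, -14, 22).
v_3 = A·v_2 = (-60, -66, 40).
v_4 = A·v_3 = (-252, -232, 318).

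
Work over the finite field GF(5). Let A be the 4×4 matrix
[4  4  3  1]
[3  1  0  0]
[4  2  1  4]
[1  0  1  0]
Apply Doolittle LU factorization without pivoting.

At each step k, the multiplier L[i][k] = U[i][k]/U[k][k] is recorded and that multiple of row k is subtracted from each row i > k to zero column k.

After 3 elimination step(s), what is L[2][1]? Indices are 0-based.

L[2][1] = 1

k=0: U[0][0]=4
  eliminate (1,0): mult=2, new row 1: (0, 3, 4, 3); set L[1][0]=2
  eliminate (2,0): mult=1, new row 2: (0, 3, 3, 3); set L[2][0]=1
  eliminate (3,0): mult=4, new row 3: (0, 4, 4, 1); set L[3][0]=4
k=1: U[1][1]=3
  eliminate (2,1): mult=1, new row 2: (0, 0, 4, 0); set L[2][1]=1
  eliminate (3,1): mult=3, new row 3: (0, 0, 2, 2); set L[3][1]=3
k=2: U[2][2]=4
  eliminate (3,2): mult=3, new row 3: (0, 0, 0, 2); set L[3][2]=3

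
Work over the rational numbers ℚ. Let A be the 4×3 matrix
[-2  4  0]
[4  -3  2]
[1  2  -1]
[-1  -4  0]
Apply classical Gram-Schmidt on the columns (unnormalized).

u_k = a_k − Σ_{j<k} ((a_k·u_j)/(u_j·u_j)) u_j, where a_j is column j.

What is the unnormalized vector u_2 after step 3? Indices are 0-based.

u_2 = (359/397, 271/397, -841/794, -109/794)

Step 1: u_0 = a_0 = (-2, 4, 1, -1).
Step 2: u_1 = a_1 − (-7/11)·u_0 = (30/11, -5/11, 29/11, -51/11).
Step 3: u_2 = a_2 − (7/22)·u_0 − (-39/397)·u_1 = (359/397, 271/397, -841/794, -109/794).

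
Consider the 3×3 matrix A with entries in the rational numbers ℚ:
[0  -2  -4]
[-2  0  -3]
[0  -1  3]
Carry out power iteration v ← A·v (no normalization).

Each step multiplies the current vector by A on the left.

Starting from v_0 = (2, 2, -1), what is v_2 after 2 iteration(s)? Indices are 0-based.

v_0 = (2, 2, -1).
v_1 = A·v_0 = (0, -1, -5).
v_2 = A·v_1 = (22, 15, -14).

v_2 = (22, 15, -14)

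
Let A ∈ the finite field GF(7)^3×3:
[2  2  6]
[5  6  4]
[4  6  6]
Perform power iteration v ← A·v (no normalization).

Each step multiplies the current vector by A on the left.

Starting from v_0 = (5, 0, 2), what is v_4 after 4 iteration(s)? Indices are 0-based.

v_0 = (5, 0, 2).
v_1 = A·v_0 = (1, 5, 4).
v_2 = A·v_1 = (1, 2, 2).
v_3 = A·v_2 = (4, 4, 0).
v_4 = A·v_3 = (2, 2, 5).

v_4 = (2, 2, 5)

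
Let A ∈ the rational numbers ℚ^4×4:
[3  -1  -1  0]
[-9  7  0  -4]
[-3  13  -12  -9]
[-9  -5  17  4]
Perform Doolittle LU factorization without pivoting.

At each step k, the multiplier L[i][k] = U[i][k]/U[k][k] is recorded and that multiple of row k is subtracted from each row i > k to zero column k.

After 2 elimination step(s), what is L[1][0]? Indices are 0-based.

k=0: U[0][0]=3
  eliminate (1,0): mult=-3, new row 1: (0, 4, -3, -4); set L[1][0]=-3
  eliminate (2,0): mult=-1, new row 2: (0, 12, -13, -9); set L[2][0]=-1
  eliminate (3,0): mult=-3, new row 3: (0, -8, 14, 4); set L[3][0]=-3
k=1: U[1][1]=4
  eliminate (2,1): mult=3, new row 2: (0, 0, -4, 3); set L[2][1]=3
  eliminate (3,1): mult=-2, new row 3: (0, 0, 8, -4); set L[3][1]=-2

L[1][0] = -3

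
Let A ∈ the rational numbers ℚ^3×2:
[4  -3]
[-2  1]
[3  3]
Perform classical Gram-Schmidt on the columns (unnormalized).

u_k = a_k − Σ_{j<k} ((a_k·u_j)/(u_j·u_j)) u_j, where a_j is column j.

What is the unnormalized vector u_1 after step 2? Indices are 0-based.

Step 1: u_0 = a_0 = (4, -2, 3).
Step 2: u_1 = a_1 − (-5/29)·u_0 = (-67/29, 19/29, 102/29).

u_1 = (-67/29, 19/29, 102/29)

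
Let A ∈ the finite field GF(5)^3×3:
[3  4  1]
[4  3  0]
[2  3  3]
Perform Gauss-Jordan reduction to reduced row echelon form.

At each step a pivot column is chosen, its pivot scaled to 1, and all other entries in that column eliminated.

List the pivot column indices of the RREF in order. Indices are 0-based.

pivot columns: 0, 1

pivot(0,0)=3: scale R0 → (1, 3, 2)
  clear (1,0): R1 −= (4)R0 → (0, 1, 2)
  clear (2,0): R2 −= (2)R0 → (0, 2, 4)
pivot(1,1)=1: scale R1 → (0, 1, 2)
  clear (0,1): R0 −= (3)R1 → (1, 0, 1)
  clear (2,1): R2 −= (2)R1 → (0, 0, 0)
col 2: no nonzero at/below row 2; advance.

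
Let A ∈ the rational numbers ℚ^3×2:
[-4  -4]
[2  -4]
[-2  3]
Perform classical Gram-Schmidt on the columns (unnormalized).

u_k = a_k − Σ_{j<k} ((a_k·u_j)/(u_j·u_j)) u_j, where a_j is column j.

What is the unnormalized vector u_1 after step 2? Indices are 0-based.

Step 1: u_0 = a_0 = (-4, 2, -2).
Step 2: u_1 = a_1 − (1/12)·u_0 = (-11/3, -25/6, 19/6).

u_1 = (-11/3, -25/6, 19/6)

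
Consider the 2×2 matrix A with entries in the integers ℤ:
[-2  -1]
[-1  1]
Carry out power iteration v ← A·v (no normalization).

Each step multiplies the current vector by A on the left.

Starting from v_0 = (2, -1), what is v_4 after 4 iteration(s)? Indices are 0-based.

v_0 = (2, -1).
v_1 = A·v_0 = (-3, -3).
v_2 = A·v_1 = (9, 0).
v_3 = A·v_2 = (-18, -9).
v_4 = A·v_3 = (45, 9).

v_4 = (45, 9)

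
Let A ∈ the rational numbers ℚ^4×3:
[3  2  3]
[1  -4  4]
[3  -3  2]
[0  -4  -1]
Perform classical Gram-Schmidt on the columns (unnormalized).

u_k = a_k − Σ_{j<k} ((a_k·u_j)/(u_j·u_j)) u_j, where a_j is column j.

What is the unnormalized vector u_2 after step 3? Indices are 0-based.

Step 1: u_0 = a_0 = (3, 1, 3, 0).
Step 2: u_1 = a_1 − (-7/19)·u_0 = (59/19, -69/19, -36/19, -4).
Step 3: u_2 = a_2 − (1)·u_0 − (-95/806)·u_1 = (295/806, 2073/806, -493/403, -593/403).

u_2 = (295/806, 2073/806, -493/403, -593/403)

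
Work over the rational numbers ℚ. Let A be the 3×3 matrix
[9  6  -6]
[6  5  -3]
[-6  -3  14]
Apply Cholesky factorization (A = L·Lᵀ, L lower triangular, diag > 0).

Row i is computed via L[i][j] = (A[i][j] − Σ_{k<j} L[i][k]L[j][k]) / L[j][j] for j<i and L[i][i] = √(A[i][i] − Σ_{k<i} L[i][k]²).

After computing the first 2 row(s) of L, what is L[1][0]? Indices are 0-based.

Step 1: L[0][0] = √(9) = 3.
  L[1][0] = (6) / L[0][0] = 2.
Step 2: L[1][1] = √(1) = 1.

L[1][0] = 2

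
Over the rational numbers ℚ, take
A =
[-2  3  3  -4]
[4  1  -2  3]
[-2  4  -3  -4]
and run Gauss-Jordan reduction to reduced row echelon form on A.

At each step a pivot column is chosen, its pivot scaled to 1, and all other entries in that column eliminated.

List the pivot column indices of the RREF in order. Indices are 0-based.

[1] R0 /= -2  ⇒  (1, -3/2, -3/2, 2)
     R1 -= 4·R0  ⇒  (0, 7, 4, -5)
     R2 -= -2·R0  ⇒  (0, 1, -6, 0)
[2] R1 /= 7  ⇒  (0, 1, 4/7, -5/7)
     R0 -= -3/2·R1  ⇒  (1, 0, -9/14, 13/14)
     R2 -= 1·R1  ⇒  (0, 0, -46/7, 5/7)
[3] R2 /= -46/7  ⇒  (0, 0, 1, -5/46)
     R0 -= -9/14·R2  ⇒  (1, 0, 0, 79/92)
     R1 -= 4/7·R2  ⇒  (0, 1, 0, -15/23)

pivot columns: 0, 1, 2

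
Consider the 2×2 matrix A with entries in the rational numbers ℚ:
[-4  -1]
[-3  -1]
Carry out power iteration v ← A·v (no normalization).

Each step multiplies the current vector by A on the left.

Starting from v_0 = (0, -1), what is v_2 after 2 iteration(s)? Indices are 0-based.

v_0 = (0, -1).
v_1 = A·v_0 = (1, 1).
v_2 = A·v_1 = (-5, -4).

v_2 = (-5, -4)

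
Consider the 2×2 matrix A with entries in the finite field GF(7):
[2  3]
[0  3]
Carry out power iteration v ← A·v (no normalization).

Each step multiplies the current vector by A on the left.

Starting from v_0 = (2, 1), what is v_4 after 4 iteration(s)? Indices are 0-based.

v_4 = (3, 4)

v_0 = (2, 1).
v_1 = A·v_0 = (0, 3).
v_2 = A·v_1 = (2, 2).
v_3 = A·v_2 = (3, 6).
v_4 = A·v_3 = (3, 4).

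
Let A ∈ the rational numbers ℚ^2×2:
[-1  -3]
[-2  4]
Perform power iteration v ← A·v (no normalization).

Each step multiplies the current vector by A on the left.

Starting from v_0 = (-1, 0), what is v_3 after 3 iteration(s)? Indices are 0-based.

v_0 = (-1, 0).
v_1 = A·v_0 = (1, 2).
v_2 = A·v_1 = (-7, 6).
v_3 = A·v_2 = (-11, 38).

v_3 = (-11, 38)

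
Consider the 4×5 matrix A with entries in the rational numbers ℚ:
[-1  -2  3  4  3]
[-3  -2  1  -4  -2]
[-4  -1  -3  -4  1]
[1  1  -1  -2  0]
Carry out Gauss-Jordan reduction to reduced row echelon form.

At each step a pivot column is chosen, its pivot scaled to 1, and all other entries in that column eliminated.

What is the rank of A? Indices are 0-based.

rank = 4

[1] R0 /= -1  ⇒  (1, 2, -3, -4, -3)
     R1 -= -3·R0  ⇒  (0, 4, -8, -16, -11)
     R2 -= -4·R0  ⇒  (0, 7, -15, -20, -11)
     R3 -= 1·R0  ⇒  (0, -1, 2, 2, 3)
[2] R1 /= 4  ⇒  (0, 1, -2, -4, -11/4)
     R0 -= 2·R1  ⇒  (1, 0, 1, 4, 5/2)
     R2 -= 7·R1  ⇒  (0, 0, -1, 8, 33/4)
     R3 -= -1·R1  ⇒  (0, 0, 0, -2, 1/4)
[3] R2 /= -1  ⇒  (0, 0, 1, -8, -33/4)
     R0 -= 1·R2  ⇒  (1, 0, 0, 12, 43/4)
     R1 -= -2·R2  ⇒  (0, 1, 0, -20, -77/4)
[4] R3 /= -2  ⇒  (0, 0, 0, 1, -1/8)
     R0 -= 12·R3  ⇒  (1, 0, 0, 0, 49/4)
     R1 -= -20·R3  ⇒  (0, 1, 0, 0, -87/4)
     R2 -= -8·R3  ⇒  (0, 0, 1, 0, -37/4)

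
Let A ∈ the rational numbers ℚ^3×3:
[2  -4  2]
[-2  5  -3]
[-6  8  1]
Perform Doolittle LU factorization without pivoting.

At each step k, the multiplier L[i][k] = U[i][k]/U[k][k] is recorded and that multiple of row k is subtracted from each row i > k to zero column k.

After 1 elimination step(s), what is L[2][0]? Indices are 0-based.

L[2][0] = -3

Step 1: pivot at (0,0) is 2.
  row1 ← row1 − (-1)·row0  ⇒  L[1][0]=-1, U row1=(0, 1, -1)
  row2 ← row2 − (-3)·row0  ⇒  L[2][0]=-3, U row2=(0, -4, 7)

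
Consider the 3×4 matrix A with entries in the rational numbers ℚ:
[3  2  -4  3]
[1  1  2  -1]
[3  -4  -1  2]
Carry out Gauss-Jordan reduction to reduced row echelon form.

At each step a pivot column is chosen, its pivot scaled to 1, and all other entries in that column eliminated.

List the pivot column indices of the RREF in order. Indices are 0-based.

step 1: normalize row 0 (÷3) = (1, 2/3, -4/3, 1)
  row 1: subtract 1×row0 = (0, 1/3, 10/3, -2)
  row 2: subtract 3×row0 = (0, -6, 3, -1)
step 2: normalize row 1 (÷1/3) = (0, 1, 10, -6)
  row 0: subtract 2/3×row1 = (1, 0, -8, 5)
  row 2: subtract -6×row1 = (0, 0, 63, -37)
step 3: normalize row 2 (÷63) = (0, 0, 1, -37/63)
  row 0: subtract -8×row2 = (1, 0, 0, 19/63)
  row 1: subtract 10×row2 = (0, 1, 0, -8/63)

pivot columns: 0, 1, 2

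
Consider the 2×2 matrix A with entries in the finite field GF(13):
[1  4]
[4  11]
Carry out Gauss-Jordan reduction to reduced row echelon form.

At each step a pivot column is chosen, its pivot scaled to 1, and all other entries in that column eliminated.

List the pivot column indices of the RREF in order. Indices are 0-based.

pivot columns: 0, 1

pivot(0,0)=1: scale R0 → (1, 4)
  clear (1,0): R1 −= (4)R0 → (0, 8)
pivot(1,1)=8: scale R1 → (0, 1)
  clear (0,1): R0 −= (4)R1 → (1, 0)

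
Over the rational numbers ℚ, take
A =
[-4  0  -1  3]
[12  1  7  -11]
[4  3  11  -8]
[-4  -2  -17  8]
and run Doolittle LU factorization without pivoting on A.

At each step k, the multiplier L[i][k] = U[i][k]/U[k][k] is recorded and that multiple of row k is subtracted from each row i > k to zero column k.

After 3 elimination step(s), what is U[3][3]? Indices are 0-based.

U[3][3] = -3

k=0: U[0][0]=-4
  eliminate (1,0): mult=-3, new row 1: (0, 1, 4, -2); set L[1][0]=-3
  eliminate (2,0): mult=-1, new row 2: (0, 3, 10, -5); set L[2][0]=-1
  eliminate (3,0): mult=1, new row 3: (0, -2, -16, 5); set L[3][0]=1
k=1: U[1][1]=1
  eliminate (2,1): mult=3, new row 2: (0, 0, -2, 1); set L[2][1]=3
  eliminate (3,1): mult=-2, new row 3: (0, 0, -8, 1); set L[3][1]=-2
k=2: U[2][2]=-2
  eliminate (3,2): mult=4, new row 3: (0, 0, 0, -3); set L[3][2]=4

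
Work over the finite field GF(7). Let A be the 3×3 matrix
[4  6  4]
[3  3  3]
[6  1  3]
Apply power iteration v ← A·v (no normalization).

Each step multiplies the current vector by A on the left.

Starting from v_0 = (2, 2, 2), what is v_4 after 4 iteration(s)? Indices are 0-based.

v_4 = (3, 2, 5)

v_0 = (2, 2, 2).
v_1 = A·v_0 = (0, 4, 6).
v_2 = A·v_1 = (6, 2, 1).
v_3 = A·v_2 = (5, 6, 6).
v_4 = A·v_3 = (3, 2, 5).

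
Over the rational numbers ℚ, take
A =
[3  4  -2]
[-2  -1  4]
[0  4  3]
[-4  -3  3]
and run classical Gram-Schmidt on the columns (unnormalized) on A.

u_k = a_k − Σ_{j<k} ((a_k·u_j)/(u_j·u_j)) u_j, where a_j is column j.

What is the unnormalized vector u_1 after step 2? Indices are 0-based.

u_1 = (38/29, 23/29, 4, 17/29)

Step 1: u_0 = a_0 = (3, -2, 0, -4).
Step 2: u_1 = a_1 − (26/29)·u_0 = (38/29, 23/29, 4, 17/29).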